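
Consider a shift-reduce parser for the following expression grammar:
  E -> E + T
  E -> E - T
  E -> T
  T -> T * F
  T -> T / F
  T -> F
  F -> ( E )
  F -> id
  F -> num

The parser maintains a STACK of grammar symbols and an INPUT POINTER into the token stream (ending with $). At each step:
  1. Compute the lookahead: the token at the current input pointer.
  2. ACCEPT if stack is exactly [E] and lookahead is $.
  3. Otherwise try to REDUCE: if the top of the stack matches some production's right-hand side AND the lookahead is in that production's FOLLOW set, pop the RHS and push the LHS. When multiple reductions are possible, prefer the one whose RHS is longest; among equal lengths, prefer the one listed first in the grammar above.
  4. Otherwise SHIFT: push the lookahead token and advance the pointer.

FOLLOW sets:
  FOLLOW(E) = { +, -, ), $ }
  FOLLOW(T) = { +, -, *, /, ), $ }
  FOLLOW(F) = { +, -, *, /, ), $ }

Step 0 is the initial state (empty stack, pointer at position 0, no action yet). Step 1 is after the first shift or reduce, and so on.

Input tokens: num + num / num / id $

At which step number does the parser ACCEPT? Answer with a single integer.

Step 1: shift num. Stack=[num] ptr=1 lookahead=+ remaining=[+ num / num / id $]
Step 2: reduce F->num. Stack=[F] ptr=1 lookahead=+ remaining=[+ num / num / id $]
Step 3: reduce T->F. Stack=[T] ptr=1 lookahead=+ remaining=[+ num / num / id $]
Step 4: reduce E->T. Stack=[E] ptr=1 lookahead=+ remaining=[+ num / num / id $]
Step 5: shift +. Stack=[E +] ptr=2 lookahead=num remaining=[num / num / id $]
Step 6: shift num. Stack=[E + num] ptr=3 lookahead=/ remaining=[/ num / id $]
Step 7: reduce F->num. Stack=[E + F] ptr=3 lookahead=/ remaining=[/ num / id $]
Step 8: reduce T->F. Stack=[E + T] ptr=3 lookahead=/ remaining=[/ num / id $]
Step 9: shift /. Stack=[E + T /] ptr=4 lookahead=num remaining=[num / id $]
Step 10: shift num. Stack=[E + T / num] ptr=5 lookahead=/ remaining=[/ id $]
Step 11: reduce F->num. Stack=[E + T / F] ptr=5 lookahead=/ remaining=[/ id $]
Step 12: reduce T->T / F. Stack=[E + T] ptr=5 lookahead=/ remaining=[/ id $]
Step 13: shift /. Stack=[E + T /] ptr=6 lookahead=id remaining=[id $]
Step 14: shift id. Stack=[E + T / id] ptr=7 lookahead=$ remaining=[$]
Step 15: reduce F->id. Stack=[E + T / F] ptr=7 lookahead=$ remaining=[$]
Step 16: reduce T->T / F. Stack=[E + T] ptr=7 lookahead=$ remaining=[$]
Step 17: reduce E->E + T. Stack=[E] ptr=7 lookahead=$ remaining=[$]
Step 18: accept. Stack=[E] ptr=7 lookahead=$ remaining=[$]

Answer: 18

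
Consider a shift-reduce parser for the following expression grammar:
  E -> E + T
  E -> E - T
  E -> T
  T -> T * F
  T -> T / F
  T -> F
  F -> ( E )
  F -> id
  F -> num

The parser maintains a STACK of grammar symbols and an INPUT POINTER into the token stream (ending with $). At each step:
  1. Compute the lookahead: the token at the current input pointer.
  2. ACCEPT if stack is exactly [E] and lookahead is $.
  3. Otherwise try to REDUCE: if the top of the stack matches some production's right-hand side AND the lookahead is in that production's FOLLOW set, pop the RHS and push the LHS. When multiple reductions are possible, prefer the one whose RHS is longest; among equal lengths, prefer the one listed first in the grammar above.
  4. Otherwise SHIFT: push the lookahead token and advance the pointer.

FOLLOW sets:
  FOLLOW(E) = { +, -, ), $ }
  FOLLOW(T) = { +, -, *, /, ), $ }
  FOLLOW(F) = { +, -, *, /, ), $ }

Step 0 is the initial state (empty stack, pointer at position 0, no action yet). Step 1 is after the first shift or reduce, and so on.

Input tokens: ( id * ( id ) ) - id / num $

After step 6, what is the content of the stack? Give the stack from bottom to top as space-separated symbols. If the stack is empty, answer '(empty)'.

Answer: ( T * (

Derivation:
Step 1: shift (. Stack=[(] ptr=1 lookahead=id remaining=[id * ( id ) ) - id / num $]
Step 2: shift id. Stack=[( id] ptr=2 lookahead=* remaining=[* ( id ) ) - id / num $]
Step 3: reduce F->id. Stack=[( F] ptr=2 lookahead=* remaining=[* ( id ) ) - id / num $]
Step 4: reduce T->F. Stack=[( T] ptr=2 lookahead=* remaining=[* ( id ) ) - id / num $]
Step 5: shift *. Stack=[( T *] ptr=3 lookahead=( remaining=[( id ) ) - id / num $]
Step 6: shift (. Stack=[( T * (] ptr=4 lookahead=id remaining=[id ) ) - id / num $]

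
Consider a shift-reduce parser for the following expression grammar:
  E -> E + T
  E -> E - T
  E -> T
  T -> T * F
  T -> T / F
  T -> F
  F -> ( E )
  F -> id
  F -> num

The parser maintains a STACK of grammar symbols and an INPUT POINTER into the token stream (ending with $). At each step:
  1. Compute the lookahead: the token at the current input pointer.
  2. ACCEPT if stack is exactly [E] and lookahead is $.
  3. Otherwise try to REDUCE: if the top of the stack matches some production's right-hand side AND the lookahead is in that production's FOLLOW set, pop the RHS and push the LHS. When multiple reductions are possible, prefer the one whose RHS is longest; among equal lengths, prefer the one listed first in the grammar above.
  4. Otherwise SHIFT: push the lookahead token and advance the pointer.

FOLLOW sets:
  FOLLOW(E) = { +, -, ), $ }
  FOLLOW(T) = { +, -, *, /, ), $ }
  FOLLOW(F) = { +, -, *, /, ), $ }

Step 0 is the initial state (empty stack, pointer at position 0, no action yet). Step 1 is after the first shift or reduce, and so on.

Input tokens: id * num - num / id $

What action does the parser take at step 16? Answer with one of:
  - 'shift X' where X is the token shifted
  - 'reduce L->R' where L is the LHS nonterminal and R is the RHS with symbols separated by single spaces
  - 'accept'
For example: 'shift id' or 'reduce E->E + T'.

Answer: reduce T->T / F

Derivation:
Step 1: shift id. Stack=[id] ptr=1 lookahead=* remaining=[* num - num / id $]
Step 2: reduce F->id. Stack=[F] ptr=1 lookahead=* remaining=[* num - num / id $]
Step 3: reduce T->F. Stack=[T] ptr=1 lookahead=* remaining=[* num - num / id $]
Step 4: shift *. Stack=[T *] ptr=2 lookahead=num remaining=[num - num / id $]
Step 5: shift num. Stack=[T * num] ptr=3 lookahead=- remaining=[- num / id $]
Step 6: reduce F->num. Stack=[T * F] ptr=3 lookahead=- remaining=[- num / id $]
Step 7: reduce T->T * F. Stack=[T] ptr=3 lookahead=- remaining=[- num / id $]
Step 8: reduce E->T. Stack=[E] ptr=3 lookahead=- remaining=[- num / id $]
Step 9: shift -. Stack=[E -] ptr=4 lookahead=num remaining=[num / id $]
Step 10: shift num. Stack=[E - num] ptr=5 lookahead=/ remaining=[/ id $]
Step 11: reduce F->num. Stack=[E - F] ptr=5 lookahead=/ remaining=[/ id $]
Step 12: reduce T->F. Stack=[E - T] ptr=5 lookahead=/ remaining=[/ id $]
Step 13: shift /. Stack=[E - T /] ptr=6 lookahead=id remaining=[id $]
Step 14: shift id. Stack=[E - T / id] ptr=7 lookahead=$ remaining=[$]
Step 15: reduce F->id. Stack=[E - T / F] ptr=7 lookahead=$ remaining=[$]
Step 16: reduce T->T / F. Stack=[E - T] ptr=7 lookahead=$ remaining=[$]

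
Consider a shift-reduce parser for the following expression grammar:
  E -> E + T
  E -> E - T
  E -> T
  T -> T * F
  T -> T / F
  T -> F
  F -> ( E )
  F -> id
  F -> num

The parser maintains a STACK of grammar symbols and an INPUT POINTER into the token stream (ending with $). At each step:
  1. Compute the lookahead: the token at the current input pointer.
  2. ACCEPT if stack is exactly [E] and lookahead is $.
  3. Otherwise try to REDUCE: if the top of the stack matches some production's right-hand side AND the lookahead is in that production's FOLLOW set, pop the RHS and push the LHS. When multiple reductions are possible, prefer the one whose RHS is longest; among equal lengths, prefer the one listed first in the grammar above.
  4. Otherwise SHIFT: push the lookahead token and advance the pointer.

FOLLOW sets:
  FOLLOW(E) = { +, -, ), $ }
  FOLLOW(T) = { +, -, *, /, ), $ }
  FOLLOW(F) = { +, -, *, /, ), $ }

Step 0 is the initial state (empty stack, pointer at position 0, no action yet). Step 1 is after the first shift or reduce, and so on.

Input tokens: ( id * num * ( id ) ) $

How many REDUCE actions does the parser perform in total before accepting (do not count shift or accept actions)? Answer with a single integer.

Step 1: shift (. Stack=[(] ptr=1 lookahead=id remaining=[id * num * ( id ) ) $]
Step 2: shift id. Stack=[( id] ptr=2 lookahead=* remaining=[* num * ( id ) ) $]
Step 3: reduce F->id. Stack=[( F] ptr=2 lookahead=* remaining=[* num * ( id ) ) $]
Step 4: reduce T->F. Stack=[( T] ptr=2 lookahead=* remaining=[* num * ( id ) ) $]
Step 5: shift *. Stack=[( T *] ptr=3 lookahead=num remaining=[num * ( id ) ) $]
Step 6: shift num. Stack=[( T * num] ptr=4 lookahead=* remaining=[* ( id ) ) $]
Step 7: reduce F->num. Stack=[( T * F] ptr=4 lookahead=* remaining=[* ( id ) ) $]
Step 8: reduce T->T * F. Stack=[( T] ptr=4 lookahead=* remaining=[* ( id ) ) $]
Step 9: shift *. Stack=[( T *] ptr=5 lookahead=( remaining=[( id ) ) $]
Step 10: shift (. Stack=[( T * (] ptr=6 lookahead=id remaining=[id ) ) $]
Step 11: shift id. Stack=[( T * ( id] ptr=7 lookahead=) remaining=[) ) $]
Step 12: reduce F->id. Stack=[( T * ( F] ptr=7 lookahead=) remaining=[) ) $]
Step 13: reduce T->F. Stack=[( T * ( T] ptr=7 lookahead=) remaining=[) ) $]
Step 14: reduce E->T. Stack=[( T * ( E] ptr=7 lookahead=) remaining=[) ) $]
Step 15: shift ). Stack=[( T * ( E )] ptr=8 lookahead=) remaining=[) $]
Step 16: reduce F->( E ). Stack=[( T * F] ptr=8 lookahead=) remaining=[) $]
Step 17: reduce T->T * F. Stack=[( T] ptr=8 lookahead=) remaining=[) $]
Step 18: reduce E->T. Stack=[( E] ptr=8 lookahead=) remaining=[) $]
Step 19: shift ). Stack=[( E )] ptr=9 lookahead=$ remaining=[$]
Step 20: reduce F->( E ). Stack=[F] ptr=9 lookahead=$ remaining=[$]
Step 21: reduce T->F. Stack=[T] ptr=9 lookahead=$ remaining=[$]
Step 22: reduce E->T. Stack=[E] ptr=9 lookahead=$ remaining=[$]
Step 23: accept. Stack=[E] ptr=9 lookahead=$ remaining=[$]

Answer: 13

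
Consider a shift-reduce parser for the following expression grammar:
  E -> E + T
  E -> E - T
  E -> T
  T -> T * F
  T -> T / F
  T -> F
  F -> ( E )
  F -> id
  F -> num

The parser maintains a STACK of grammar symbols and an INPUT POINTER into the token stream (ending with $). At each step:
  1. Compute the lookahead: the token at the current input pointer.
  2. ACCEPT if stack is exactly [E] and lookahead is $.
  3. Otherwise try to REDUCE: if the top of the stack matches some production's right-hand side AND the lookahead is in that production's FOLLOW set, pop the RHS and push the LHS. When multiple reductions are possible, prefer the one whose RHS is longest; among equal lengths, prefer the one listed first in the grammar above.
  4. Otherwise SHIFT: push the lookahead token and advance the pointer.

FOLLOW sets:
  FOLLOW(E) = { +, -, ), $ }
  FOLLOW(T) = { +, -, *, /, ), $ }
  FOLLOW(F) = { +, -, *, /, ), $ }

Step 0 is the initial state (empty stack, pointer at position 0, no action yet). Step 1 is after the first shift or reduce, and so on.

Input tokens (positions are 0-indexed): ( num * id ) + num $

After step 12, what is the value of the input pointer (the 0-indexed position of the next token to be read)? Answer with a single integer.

Answer: 5

Derivation:
Step 1: shift (. Stack=[(] ptr=1 lookahead=num remaining=[num * id ) + num $]
Step 2: shift num. Stack=[( num] ptr=2 lookahead=* remaining=[* id ) + num $]
Step 3: reduce F->num. Stack=[( F] ptr=2 lookahead=* remaining=[* id ) + num $]
Step 4: reduce T->F. Stack=[( T] ptr=2 lookahead=* remaining=[* id ) + num $]
Step 5: shift *. Stack=[( T *] ptr=3 lookahead=id remaining=[id ) + num $]
Step 6: shift id. Stack=[( T * id] ptr=4 lookahead=) remaining=[) + num $]
Step 7: reduce F->id. Stack=[( T * F] ptr=4 lookahead=) remaining=[) + num $]
Step 8: reduce T->T * F. Stack=[( T] ptr=4 lookahead=) remaining=[) + num $]
Step 9: reduce E->T. Stack=[( E] ptr=4 lookahead=) remaining=[) + num $]
Step 10: shift ). Stack=[( E )] ptr=5 lookahead=+ remaining=[+ num $]
Step 11: reduce F->( E ). Stack=[F] ptr=5 lookahead=+ remaining=[+ num $]
Step 12: reduce T->F. Stack=[T] ptr=5 lookahead=+ remaining=[+ num $]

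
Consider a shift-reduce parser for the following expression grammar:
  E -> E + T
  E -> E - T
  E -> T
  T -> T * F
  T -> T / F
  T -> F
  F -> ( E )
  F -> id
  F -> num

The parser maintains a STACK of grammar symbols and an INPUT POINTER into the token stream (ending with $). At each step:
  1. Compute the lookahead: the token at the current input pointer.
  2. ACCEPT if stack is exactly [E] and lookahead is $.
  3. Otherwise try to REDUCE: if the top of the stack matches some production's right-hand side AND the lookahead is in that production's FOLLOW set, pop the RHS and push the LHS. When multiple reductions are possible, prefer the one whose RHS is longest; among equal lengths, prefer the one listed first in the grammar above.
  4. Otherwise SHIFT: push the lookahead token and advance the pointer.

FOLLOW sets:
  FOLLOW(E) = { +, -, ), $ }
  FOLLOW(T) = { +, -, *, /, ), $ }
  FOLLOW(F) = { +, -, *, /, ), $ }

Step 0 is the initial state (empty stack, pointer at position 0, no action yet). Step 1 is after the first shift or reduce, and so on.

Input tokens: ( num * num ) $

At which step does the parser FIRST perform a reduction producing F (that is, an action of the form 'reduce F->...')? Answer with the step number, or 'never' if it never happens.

Step 1: shift (. Stack=[(] ptr=1 lookahead=num remaining=[num * num ) $]
Step 2: shift num. Stack=[( num] ptr=2 lookahead=* remaining=[* num ) $]
Step 3: reduce F->num. Stack=[( F] ptr=2 lookahead=* remaining=[* num ) $]

Answer: 3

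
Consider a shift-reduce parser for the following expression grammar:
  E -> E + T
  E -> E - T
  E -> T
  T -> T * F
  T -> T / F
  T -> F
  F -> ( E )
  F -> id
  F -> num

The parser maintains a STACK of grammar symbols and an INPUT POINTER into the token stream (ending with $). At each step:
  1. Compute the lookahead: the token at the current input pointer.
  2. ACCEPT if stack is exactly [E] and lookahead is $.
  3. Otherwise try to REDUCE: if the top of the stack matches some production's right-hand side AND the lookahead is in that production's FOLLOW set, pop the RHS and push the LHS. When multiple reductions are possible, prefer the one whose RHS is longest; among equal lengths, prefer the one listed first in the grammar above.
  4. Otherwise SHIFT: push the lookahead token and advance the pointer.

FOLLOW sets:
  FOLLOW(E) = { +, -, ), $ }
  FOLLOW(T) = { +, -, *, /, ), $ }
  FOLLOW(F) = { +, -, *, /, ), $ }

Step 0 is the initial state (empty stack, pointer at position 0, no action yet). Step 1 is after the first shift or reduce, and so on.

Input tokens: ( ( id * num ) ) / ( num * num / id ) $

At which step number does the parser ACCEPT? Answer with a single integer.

Answer: 36

Derivation:
Step 1: shift (. Stack=[(] ptr=1 lookahead=( remaining=[( id * num ) ) / ( num * num / id ) $]
Step 2: shift (. Stack=[( (] ptr=2 lookahead=id remaining=[id * num ) ) / ( num * num / id ) $]
Step 3: shift id. Stack=[( ( id] ptr=3 lookahead=* remaining=[* num ) ) / ( num * num / id ) $]
Step 4: reduce F->id. Stack=[( ( F] ptr=3 lookahead=* remaining=[* num ) ) / ( num * num / id ) $]
Step 5: reduce T->F. Stack=[( ( T] ptr=3 lookahead=* remaining=[* num ) ) / ( num * num / id ) $]
Step 6: shift *. Stack=[( ( T *] ptr=4 lookahead=num remaining=[num ) ) / ( num * num / id ) $]
Step 7: shift num. Stack=[( ( T * num] ptr=5 lookahead=) remaining=[) ) / ( num * num / id ) $]
Step 8: reduce F->num. Stack=[( ( T * F] ptr=5 lookahead=) remaining=[) ) / ( num * num / id ) $]
Step 9: reduce T->T * F. Stack=[( ( T] ptr=5 lookahead=) remaining=[) ) / ( num * num / id ) $]
Step 10: reduce E->T. Stack=[( ( E] ptr=5 lookahead=) remaining=[) ) / ( num * num / id ) $]
Step 11: shift ). Stack=[( ( E )] ptr=6 lookahead=) remaining=[) / ( num * num / id ) $]
Step 12: reduce F->( E ). Stack=[( F] ptr=6 lookahead=) remaining=[) / ( num * num / id ) $]
Step 13: reduce T->F. Stack=[( T] ptr=6 lookahead=) remaining=[) / ( num * num / id ) $]
Step 14: reduce E->T. Stack=[( E] ptr=6 lookahead=) remaining=[) / ( num * num / id ) $]
Step 15: shift ). Stack=[( E )] ptr=7 lookahead=/ remaining=[/ ( num * num / id ) $]
Step 16: reduce F->( E ). Stack=[F] ptr=7 lookahead=/ remaining=[/ ( num * num / id ) $]
Step 17: reduce T->F. Stack=[T] ptr=7 lookahead=/ remaining=[/ ( num * num / id ) $]
Step 18: shift /. Stack=[T /] ptr=8 lookahead=( remaining=[( num * num / id ) $]
Step 19: shift (. Stack=[T / (] ptr=9 lookahead=num remaining=[num * num / id ) $]
Step 20: shift num. Stack=[T / ( num] ptr=10 lookahead=* remaining=[* num / id ) $]
Step 21: reduce F->num. Stack=[T / ( F] ptr=10 lookahead=* remaining=[* num / id ) $]
Step 22: reduce T->F. Stack=[T / ( T] ptr=10 lookahead=* remaining=[* num / id ) $]
Step 23: shift *. Stack=[T / ( T *] ptr=11 lookahead=num remaining=[num / id ) $]
Step 24: shift num. Stack=[T / ( T * num] ptr=12 lookahead=/ remaining=[/ id ) $]
Step 25: reduce F->num. Stack=[T / ( T * F] ptr=12 lookahead=/ remaining=[/ id ) $]
Step 26: reduce T->T * F. Stack=[T / ( T] ptr=12 lookahead=/ remaining=[/ id ) $]
Step 27: shift /. Stack=[T / ( T /] ptr=13 lookahead=id remaining=[id ) $]
Step 28: shift id. Stack=[T / ( T / id] ptr=14 lookahead=) remaining=[) $]
Step 29: reduce F->id. Stack=[T / ( T / F] ptr=14 lookahead=) remaining=[) $]
Step 30: reduce T->T / F. Stack=[T / ( T] ptr=14 lookahead=) remaining=[) $]
Step 31: reduce E->T. Stack=[T / ( E] ptr=14 lookahead=) remaining=[) $]
Step 32: shift ). Stack=[T / ( E )] ptr=15 lookahead=$ remaining=[$]
Step 33: reduce F->( E ). Stack=[T / F] ptr=15 lookahead=$ remaining=[$]
Step 34: reduce T->T / F. Stack=[T] ptr=15 lookahead=$ remaining=[$]
Step 35: reduce E->T. Stack=[E] ptr=15 lookahead=$ remaining=[$]
Step 36: accept. Stack=[E] ptr=15 lookahead=$ remaining=[$]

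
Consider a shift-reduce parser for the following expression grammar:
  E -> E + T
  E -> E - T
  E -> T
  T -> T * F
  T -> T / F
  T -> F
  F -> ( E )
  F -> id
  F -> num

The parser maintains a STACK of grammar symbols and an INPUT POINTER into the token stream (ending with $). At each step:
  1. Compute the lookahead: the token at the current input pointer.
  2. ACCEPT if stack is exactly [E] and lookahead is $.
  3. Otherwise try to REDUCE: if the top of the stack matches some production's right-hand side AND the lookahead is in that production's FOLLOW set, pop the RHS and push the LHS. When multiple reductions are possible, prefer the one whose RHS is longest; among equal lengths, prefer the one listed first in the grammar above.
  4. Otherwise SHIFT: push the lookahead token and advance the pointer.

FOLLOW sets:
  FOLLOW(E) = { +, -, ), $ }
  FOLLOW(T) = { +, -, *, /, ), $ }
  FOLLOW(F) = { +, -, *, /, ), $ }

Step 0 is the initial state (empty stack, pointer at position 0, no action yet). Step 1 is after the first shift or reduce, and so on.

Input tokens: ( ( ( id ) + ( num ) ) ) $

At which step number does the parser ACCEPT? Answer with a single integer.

Step 1: shift (. Stack=[(] ptr=1 lookahead=( remaining=[( ( id ) + ( num ) ) ) $]
Step 2: shift (. Stack=[( (] ptr=2 lookahead=( remaining=[( id ) + ( num ) ) ) $]
Step 3: shift (. Stack=[( ( (] ptr=3 lookahead=id remaining=[id ) + ( num ) ) ) $]
Step 4: shift id. Stack=[( ( ( id] ptr=4 lookahead=) remaining=[) + ( num ) ) ) $]
Step 5: reduce F->id. Stack=[( ( ( F] ptr=4 lookahead=) remaining=[) + ( num ) ) ) $]
Step 6: reduce T->F. Stack=[( ( ( T] ptr=4 lookahead=) remaining=[) + ( num ) ) ) $]
Step 7: reduce E->T. Stack=[( ( ( E] ptr=4 lookahead=) remaining=[) + ( num ) ) ) $]
Step 8: shift ). Stack=[( ( ( E )] ptr=5 lookahead=+ remaining=[+ ( num ) ) ) $]
Step 9: reduce F->( E ). Stack=[( ( F] ptr=5 lookahead=+ remaining=[+ ( num ) ) ) $]
Step 10: reduce T->F. Stack=[( ( T] ptr=5 lookahead=+ remaining=[+ ( num ) ) ) $]
Step 11: reduce E->T. Stack=[( ( E] ptr=5 lookahead=+ remaining=[+ ( num ) ) ) $]
Step 12: shift +. Stack=[( ( E +] ptr=6 lookahead=( remaining=[( num ) ) ) $]
Step 13: shift (. Stack=[( ( E + (] ptr=7 lookahead=num remaining=[num ) ) ) $]
Step 14: shift num. Stack=[( ( E + ( num] ptr=8 lookahead=) remaining=[) ) ) $]
Step 15: reduce F->num. Stack=[( ( E + ( F] ptr=8 lookahead=) remaining=[) ) ) $]
Step 16: reduce T->F. Stack=[( ( E + ( T] ptr=8 lookahead=) remaining=[) ) ) $]
Step 17: reduce E->T. Stack=[( ( E + ( E] ptr=8 lookahead=) remaining=[) ) ) $]
Step 18: shift ). Stack=[( ( E + ( E )] ptr=9 lookahead=) remaining=[) ) $]
Step 19: reduce F->( E ). Stack=[( ( E + F] ptr=9 lookahead=) remaining=[) ) $]
Step 20: reduce T->F. Stack=[( ( E + T] ptr=9 lookahead=) remaining=[) ) $]
Step 21: reduce E->E + T. Stack=[( ( E] ptr=9 lookahead=) remaining=[) ) $]
Step 22: shift ). Stack=[( ( E )] ptr=10 lookahead=) remaining=[) $]
Step 23: reduce F->( E ). Stack=[( F] ptr=10 lookahead=) remaining=[) $]
Step 24: reduce T->F. Stack=[( T] ptr=10 lookahead=) remaining=[) $]
Step 25: reduce E->T. Stack=[( E] ptr=10 lookahead=) remaining=[) $]
Step 26: shift ). Stack=[( E )] ptr=11 lookahead=$ remaining=[$]
Step 27: reduce F->( E ). Stack=[F] ptr=11 lookahead=$ remaining=[$]
Step 28: reduce T->F. Stack=[T] ptr=11 lookahead=$ remaining=[$]
Step 29: reduce E->T. Stack=[E] ptr=11 lookahead=$ remaining=[$]
Step 30: accept. Stack=[E] ptr=11 lookahead=$ remaining=[$]

Answer: 30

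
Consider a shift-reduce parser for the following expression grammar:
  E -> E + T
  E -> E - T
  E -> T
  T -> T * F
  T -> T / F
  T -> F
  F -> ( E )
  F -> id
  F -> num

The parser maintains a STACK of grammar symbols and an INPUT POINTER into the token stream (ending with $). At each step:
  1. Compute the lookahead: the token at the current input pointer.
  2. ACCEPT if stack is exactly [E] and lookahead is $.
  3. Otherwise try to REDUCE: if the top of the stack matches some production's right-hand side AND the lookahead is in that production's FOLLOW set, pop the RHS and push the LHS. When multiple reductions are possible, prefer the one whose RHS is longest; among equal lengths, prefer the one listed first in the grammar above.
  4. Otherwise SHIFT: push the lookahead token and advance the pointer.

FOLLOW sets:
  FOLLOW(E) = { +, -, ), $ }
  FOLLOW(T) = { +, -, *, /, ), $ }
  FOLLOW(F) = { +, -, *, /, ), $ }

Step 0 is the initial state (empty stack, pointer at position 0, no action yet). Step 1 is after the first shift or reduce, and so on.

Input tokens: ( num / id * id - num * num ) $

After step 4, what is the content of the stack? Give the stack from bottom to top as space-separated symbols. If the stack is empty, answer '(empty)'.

Answer: ( T

Derivation:
Step 1: shift (. Stack=[(] ptr=1 lookahead=num remaining=[num / id * id - num * num ) $]
Step 2: shift num. Stack=[( num] ptr=2 lookahead=/ remaining=[/ id * id - num * num ) $]
Step 3: reduce F->num. Stack=[( F] ptr=2 lookahead=/ remaining=[/ id * id - num * num ) $]
Step 4: reduce T->F. Stack=[( T] ptr=2 lookahead=/ remaining=[/ id * id - num * num ) $]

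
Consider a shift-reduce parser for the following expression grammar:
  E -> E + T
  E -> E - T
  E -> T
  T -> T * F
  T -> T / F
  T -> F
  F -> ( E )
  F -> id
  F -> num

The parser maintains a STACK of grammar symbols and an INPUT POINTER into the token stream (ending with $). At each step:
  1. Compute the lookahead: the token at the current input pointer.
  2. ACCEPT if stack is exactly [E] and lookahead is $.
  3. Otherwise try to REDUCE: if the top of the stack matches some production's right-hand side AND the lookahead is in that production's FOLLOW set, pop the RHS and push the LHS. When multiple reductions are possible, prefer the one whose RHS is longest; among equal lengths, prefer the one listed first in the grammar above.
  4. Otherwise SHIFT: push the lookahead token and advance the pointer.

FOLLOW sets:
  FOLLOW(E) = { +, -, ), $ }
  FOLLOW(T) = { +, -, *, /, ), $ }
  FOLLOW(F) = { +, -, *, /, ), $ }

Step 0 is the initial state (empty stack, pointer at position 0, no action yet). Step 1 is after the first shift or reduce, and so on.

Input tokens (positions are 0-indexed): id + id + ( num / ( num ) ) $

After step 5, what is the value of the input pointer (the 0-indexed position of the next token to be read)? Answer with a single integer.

Step 1: shift id. Stack=[id] ptr=1 lookahead=+ remaining=[+ id + ( num / ( num ) ) $]
Step 2: reduce F->id. Stack=[F] ptr=1 lookahead=+ remaining=[+ id + ( num / ( num ) ) $]
Step 3: reduce T->F. Stack=[T] ptr=1 lookahead=+ remaining=[+ id + ( num / ( num ) ) $]
Step 4: reduce E->T. Stack=[E] ptr=1 lookahead=+ remaining=[+ id + ( num / ( num ) ) $]
Step 5: shift +. Stack=[E +] ptr=2 lookahead=id remaining=[id + ( num / ( num ) ) $]

Answer: 2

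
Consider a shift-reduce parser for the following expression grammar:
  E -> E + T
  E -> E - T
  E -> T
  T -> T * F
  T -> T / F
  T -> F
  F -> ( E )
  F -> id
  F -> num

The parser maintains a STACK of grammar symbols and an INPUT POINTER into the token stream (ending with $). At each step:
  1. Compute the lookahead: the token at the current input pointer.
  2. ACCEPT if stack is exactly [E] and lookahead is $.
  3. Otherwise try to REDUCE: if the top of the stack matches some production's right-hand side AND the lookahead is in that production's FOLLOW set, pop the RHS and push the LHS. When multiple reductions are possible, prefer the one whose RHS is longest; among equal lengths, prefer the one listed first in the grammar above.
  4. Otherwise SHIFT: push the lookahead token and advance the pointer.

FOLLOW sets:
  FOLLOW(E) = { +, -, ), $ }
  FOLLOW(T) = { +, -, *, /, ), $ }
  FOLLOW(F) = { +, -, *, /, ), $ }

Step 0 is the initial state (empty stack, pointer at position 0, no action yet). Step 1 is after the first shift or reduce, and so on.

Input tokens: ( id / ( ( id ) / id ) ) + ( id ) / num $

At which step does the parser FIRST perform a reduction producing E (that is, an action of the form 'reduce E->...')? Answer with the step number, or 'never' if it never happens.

Answer: 11

Derivation:
Step 1: shift (. Stack=[(] ptr=1 lookahead=id remaining=[id / ( ( id ) / id ) ) + ( id ) / num $]
Step 2: shift id. Stack=[( id] ptr=2 lookahead=/ remaining=[/ ( ( id ) / id ) ) + ( id ) / num $]
Step 3: reduce F->id. Stack=[( F] ptr=2 lookahead=/ remaining=[/ ( ( id ) / id ) ) + ( id ) / num $]
Step 4: reduce T->F. Stack=[( T] ptr=2 lookahead=/ remaining=[/ ( ( id ) / id ) ) + ( id ) / num $]
Step 5: shift /. Stack=[( T /] ptr=3 lookahead=( remaining=[( ( id ) / id ) ) + ( id ) / num $]
Step 6: shift (. Stack=[( T / (] ptr=4 lookahead=( remaining=[( id ) / id ) ) + ( id ) / num $]
Step 7: shift (. Stack=[( T / ( (] ptr=5 lookahead=id remaining=[id ) / id ) ) + ( id ) / num $]
Step 8: shift id. Stack=[( T / ( ( id] ptr=6 lookahead=) remaining=[) / id ) ) + ( id ) / num $]
Step 9: reduce F->id. Stack=[( T / ( ( F] ptr=6 lookahead=) remaining=[) / id ) ) + ( id ) / num $]
Step 10: reduce T->F. Stack=[( T / ( ( T] ptr=6 lookahead=) remaining=[) / id ) ) + ( id ) / num $]
Step 11: reduce E->T. Stack=[( T / ( ( E] ptr=6 lookahead=) remaining=[) / id ) ) + ( id ) / num $]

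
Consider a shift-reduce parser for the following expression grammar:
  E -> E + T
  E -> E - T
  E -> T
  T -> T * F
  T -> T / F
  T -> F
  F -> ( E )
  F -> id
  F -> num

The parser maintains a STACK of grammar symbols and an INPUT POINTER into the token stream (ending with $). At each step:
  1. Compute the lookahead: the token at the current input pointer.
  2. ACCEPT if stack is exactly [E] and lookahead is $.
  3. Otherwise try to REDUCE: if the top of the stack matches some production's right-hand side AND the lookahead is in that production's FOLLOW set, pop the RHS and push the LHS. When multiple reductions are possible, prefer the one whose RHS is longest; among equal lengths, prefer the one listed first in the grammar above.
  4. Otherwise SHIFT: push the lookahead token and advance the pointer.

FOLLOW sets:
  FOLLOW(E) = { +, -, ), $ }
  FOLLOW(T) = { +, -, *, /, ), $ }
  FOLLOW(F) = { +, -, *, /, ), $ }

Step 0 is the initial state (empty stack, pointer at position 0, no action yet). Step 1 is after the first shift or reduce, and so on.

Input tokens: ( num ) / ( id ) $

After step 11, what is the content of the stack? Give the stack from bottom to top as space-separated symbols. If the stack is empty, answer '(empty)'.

Answer: T / ( id

Derivation:
Step 1: shift (. Stack=[(] ptr=1 lookahead=num remaining=[num ) / ( id ) $]
Step 2: shift num. Stack=[( num] ptr=2 lookahead=) remaining=[) / ( id ) $]
Step 3: reduce F->num. Stack=[( F] ptr=2 lookahead=) remaining=[) / ( id ) $]
Step 4: reduce T->F. Stack=[( T] ptr=2 lookahead=) remaining=[) / ( id ) $]
Step 5: reduce E->T. Stack=[( E] ptr=2 lookahead=) remaining=[) / ( id ) $]
Step 6: shift ). Stack=[( E )] ptr=3 lookahead=/ remaining=[/ ( id ) $]
Step 7: reduce F->( E ). Stack=[F] ptr=3 lookahead=/ remaining=[/ ( id ) $]
Step 8: reduce T->F. Stack=[T] ptr=3 lookahead=/ remaining=[/ ( id ) $]
Step 9: shift /. Stack=[T /] ptr=4 lookahead=( remaining=[( id ) $]
Step 10: shift (. Stack=[T / (] ptr=5 lookahead=id remaining=[id ) $]
Step 11: shift id. Stack=[T / ( id] ptr=6 lookahead=) remaining=[) $]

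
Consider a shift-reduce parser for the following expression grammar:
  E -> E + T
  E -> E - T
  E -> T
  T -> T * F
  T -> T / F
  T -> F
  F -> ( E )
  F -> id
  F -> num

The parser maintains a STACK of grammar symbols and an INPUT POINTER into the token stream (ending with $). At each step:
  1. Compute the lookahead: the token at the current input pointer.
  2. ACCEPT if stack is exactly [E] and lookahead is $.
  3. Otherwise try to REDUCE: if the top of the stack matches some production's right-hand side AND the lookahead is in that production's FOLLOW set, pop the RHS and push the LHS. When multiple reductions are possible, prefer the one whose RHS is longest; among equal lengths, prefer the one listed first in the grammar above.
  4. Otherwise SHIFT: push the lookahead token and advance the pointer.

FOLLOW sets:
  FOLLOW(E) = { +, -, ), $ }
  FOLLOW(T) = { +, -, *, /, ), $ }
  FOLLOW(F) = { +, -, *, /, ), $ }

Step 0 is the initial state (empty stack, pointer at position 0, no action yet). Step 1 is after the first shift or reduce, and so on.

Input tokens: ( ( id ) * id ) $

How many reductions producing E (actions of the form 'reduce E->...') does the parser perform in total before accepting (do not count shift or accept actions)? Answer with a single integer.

Step 1: shift (. Stack=[(] ptr=1 lookahead=( remaining=[( id ) * id ) $]
Step 2: shift (. Stack=[( (] ptr=2 lookahead=id remaining=[id ) * id ) $]
Step 3: shift id. Stack=[( ( id] ptr=3 lookahead=) remaining=[) * id ) $]
Step 4: reduce F->id. Stack=[( ( F] ptr=3 lookahead=) remaining=[) * id ) $]
Step 5: reduce T->F. Stack=[( ( T] ptr=3 lookahead=) remaining=[) * id ) $]
Step 6: reduce E->T. Stack=[( ( E] ptr=3 lookahead=) remaining=[) * id ) $]
Step 7: shift ). Stack=[( ( E )] ptr=4 lookahead=* remaining=[* id ) $]
Step 8: reduce F->( E ). Stack=[( F] ptr=4 lookahead=* remaining=[* id ) $]
Step 9: reduce T->F. Stack=[( T] ptr=4 lookahead=* remaining=[* id ) $]
Step 10: shift *. Stack=[( T *] ptr=5 lookahead=id remaining=[id ) $]
Step 11: shift id. Stack=[( T * id] ptr=6 lookahead=) remaining=[) $]
Step 12: reduce F->id. Stack=[( T * F] ptr=6 lookahead=) remaining=[) $]
Step 13: reduce T->T * F. Stack=[( T] ptr=6 lookahead=) remaining=[) $]
Step 14: reduce E->T. Stack=[( E] ptr=6 lookahead=) remaining=[) $]
Step 15: shift ). Stack=[( E )] ptr=7 lookahead=$ remaining=[$]
Step 16: reduce F->( E ). Stack=[F] ptr=7 lookahead=$ remaining=[$]
Step 17: reduce T->F. Stack=[T] ptr=7 lookahead=$ remaining=[$]
Step 18: reduce E->T. Stack=[E] ptr=7 lookahead=$ remaining=[$]
Step 19: accept. Stack=[E] ptr=7 lookahead=$ remaining=[$]

Answer: 3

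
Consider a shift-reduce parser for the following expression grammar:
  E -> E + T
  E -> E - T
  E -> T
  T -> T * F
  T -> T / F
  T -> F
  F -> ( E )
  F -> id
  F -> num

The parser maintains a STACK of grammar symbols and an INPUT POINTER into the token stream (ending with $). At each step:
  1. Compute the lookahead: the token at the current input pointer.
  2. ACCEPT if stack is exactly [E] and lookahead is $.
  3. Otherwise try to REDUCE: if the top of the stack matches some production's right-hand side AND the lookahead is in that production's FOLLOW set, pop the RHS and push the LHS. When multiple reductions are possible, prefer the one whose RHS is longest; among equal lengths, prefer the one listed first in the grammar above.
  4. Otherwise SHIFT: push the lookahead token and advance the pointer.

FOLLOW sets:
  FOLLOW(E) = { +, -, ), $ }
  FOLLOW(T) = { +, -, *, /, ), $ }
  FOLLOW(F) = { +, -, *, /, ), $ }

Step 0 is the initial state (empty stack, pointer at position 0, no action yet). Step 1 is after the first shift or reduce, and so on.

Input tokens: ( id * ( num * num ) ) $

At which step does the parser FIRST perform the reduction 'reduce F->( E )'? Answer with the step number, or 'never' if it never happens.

Step 1: shift (. Stack=[(] ptr=1 lookahead=id remaining=[id * ( num * num ) ) $]
Step 2: shift id. Stack=[( id] ptr=2 lookahead=* remaining=[* ( num * num ) ) $]
Step 3: reduce F->id. Stack=[( F] ptr=2 lookahead=* remaining=[* ( num * num ) ) $]
Step 4: reduce T->F. Stack=[( T] ptr=2 lookahead=* remaining=[* ( num * num ) ) $]
Step 5: shift *. Stack=[( T *] ptr=3 lookahead=( remaining=[( num * num ) ) $]
Step 6: shift (. Stack=[( T * (] ptr=4 lookahead=num remaining=[num * num ) ) $]
Step 7: shift num. Stack=[( T * ( num] ptr=5 lookahead=* remaining=[* num ) ) $]
Step 8: reduce F->num. Stack=[( T * ( F] ptr=5 lookahead=* remaining=[* num ) ) $]
Step 9: reduce T->F. Stack=[( T * ( T] ptr=5 lookahead=* remaining=[* num ) ) $]
Step 10: shift *. Stack=[( T * ( T *] ptr=6 lookahead=num remaining=[num ) ) $]
Step 11: shift num. Stack=[( T * ( T * num] ptr=7 lookahead=) remaining=[) ) $]
Step 12: reduce F->num. Stack=[( T * ( T * F] ptr=7 lookahead=) remaining=[) ) $]
Step 13: reduce T->T * F. Stack=[( T * ( T] ptr=7 lookahead=) remaining=[) ) $]
Step 14: reduce E->T. Stack=[( T * ( E] ptr=7 lookahead=) remaining=[) ) $]
Step 15: shift ). Stack=[( T * ( E )] ptr=8 lookahead=) remaining=[) $]
Step 16: reduce F->( E ). Stack=[( T * F] ptr=8 lookahead=) remaining=[) $]

Answer: 16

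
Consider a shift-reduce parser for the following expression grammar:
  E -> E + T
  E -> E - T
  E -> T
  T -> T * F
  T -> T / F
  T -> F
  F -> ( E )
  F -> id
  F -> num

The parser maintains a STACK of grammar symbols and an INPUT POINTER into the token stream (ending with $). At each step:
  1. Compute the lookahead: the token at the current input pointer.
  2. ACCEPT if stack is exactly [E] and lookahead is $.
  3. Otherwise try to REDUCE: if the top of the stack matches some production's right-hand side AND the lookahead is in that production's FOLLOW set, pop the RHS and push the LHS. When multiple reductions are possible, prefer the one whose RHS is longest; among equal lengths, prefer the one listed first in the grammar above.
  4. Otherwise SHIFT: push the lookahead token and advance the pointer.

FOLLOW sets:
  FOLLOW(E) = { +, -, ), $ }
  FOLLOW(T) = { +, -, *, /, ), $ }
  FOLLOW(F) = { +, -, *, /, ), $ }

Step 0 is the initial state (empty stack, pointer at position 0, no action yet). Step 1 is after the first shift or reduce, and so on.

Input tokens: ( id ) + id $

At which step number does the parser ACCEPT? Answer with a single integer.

Step 1: shift (. Stack=[(] ptr=1 lookahead=id remaining=[id ) + id $]
Step 2: shift id. Stack=[( id] ptr=2 lookahead=) remaining=[) + id $]
Step 3: reduce F->id. Stack=[( F] ptr=2 lookahead=) remaining=[) + id $]
Step 4: reduce T->F. Stack=[( T] ptr=2 lookahead=) remaining=[) + id $]
Step 5: reduce E->T. Stack=[( E] ptr=2 lookahead=) remaining=[) + id $]
Step 6: shift ). Stack=[( E )] ptr=3 lookahead=+ remaining=[+ id $]
Step 7: reduce F->( E ). Stack=[F] ptr=3 lookahead=+ remaining=[+ id $]
Step 8: reduce T->F. Stack=[T] ptr=3 lookahead=+ remaining=[+ id $]
Step 9: reduce E->T. Stack=[E] ptr=3 lookahead=+ remaining=[+ id $]
Step 10: shift +. Stack=[E +] ptr=4 lookahead=id remaining=[id $]
Step 11: shift id. Stack=[E + id] ptr=5 lookahead=$ remaining=[$]
Step 12: reduce F->id. Stack=[E + F] ptr=5 lookahead=$ remaining=[$]
Step 13: reduce T->F. Stack=[E + T] ptr=5 lookahead=$ remaining=[$]
Step 14: reduce E->E + T. Stack=[E] ptr=5 lookahead=$ remaining=[$]
Step 15: accept. Stack=[E] ptr=5 lookahead=$ remaining=[$]

Answer: 15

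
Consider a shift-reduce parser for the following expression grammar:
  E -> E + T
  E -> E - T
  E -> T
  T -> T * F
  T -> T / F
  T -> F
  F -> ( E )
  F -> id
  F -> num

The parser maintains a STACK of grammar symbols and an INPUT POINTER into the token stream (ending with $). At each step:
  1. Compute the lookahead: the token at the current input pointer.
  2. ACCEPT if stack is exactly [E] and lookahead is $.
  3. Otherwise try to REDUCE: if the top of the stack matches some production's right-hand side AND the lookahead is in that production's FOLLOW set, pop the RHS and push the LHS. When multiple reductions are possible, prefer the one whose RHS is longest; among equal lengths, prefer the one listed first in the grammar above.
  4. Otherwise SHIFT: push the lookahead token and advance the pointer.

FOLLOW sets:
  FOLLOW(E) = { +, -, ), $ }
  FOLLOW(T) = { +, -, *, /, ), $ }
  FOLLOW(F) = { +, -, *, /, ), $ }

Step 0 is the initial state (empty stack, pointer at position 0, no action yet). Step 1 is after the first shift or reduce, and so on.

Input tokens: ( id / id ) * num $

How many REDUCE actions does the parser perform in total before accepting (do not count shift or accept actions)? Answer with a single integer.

Answer: 10

Derivation:
Step 1: shift (. Stack=[(] ptr=1 lookahead=id remaining=[id / id ) * num $]
Step 2: shift id. Stack=[( id] ptr=2 lookahead=/ remaining=[/ id ) * num $]
Step 3: reduce F->id. Stack=[( F] ptr=2 lookahead=/ remaining=[/ id ) * num $]
Step 4: reduce T->F. Stack=[( T] ptr=2 lookahead=/ remaining=[/ id ) * num $]
Step 5: shift /. Stack=[( T /] ptr=3 lookahead=id remaining=[id ) * num $]
Step 6: shift id. Stack=[( T / id] ptr=4 lookahead=) remaining=[) * num $]
Step 7: reduce F->id. Stack=[( T / F] ptr=4 lookahead=) remaining=[) * num $]
Step 8: reduce T->T / F. Stack=[( T] ptr=4 lookahead=) remaining=[) * num $]
Step 9: reduce E->T. Stack=[( E] ptr=4 lookahead=) remaining=[) * num $]
Step 10: shift ). Stack=[( E )] ptr=5 lookahead=* remaining=[* num $]
Step 11: reduce F->( E ). Stack=[F] ptr=5 lookahead=* remaining=[* num $]
Step 12: reduce T->F. Stack=[T] ptr=5 lookahead=* remaining=[* num $]
Step 13: shift *. Stack=[T *] ptr=6 lookahead=num remaining=[num $]
Step 14: shift num. Stack=[T * num] ptr=7 lookahead=$ remaining=[$]
Step 15: reduce F->num. Stack=[T * F] ptr=7 lookahead=$ remaining=[$]
Step 16: reduce T->T * F. Stack=[T] ptr=7 lookahead=$ remaining=[$]
Step 17: reduce E->T. Stack=[E] ptr=7 lookahead=$ remaining=[$]
Step 18: accept. Stack=[E] ptr=7 lookahead=$ remaining=[$]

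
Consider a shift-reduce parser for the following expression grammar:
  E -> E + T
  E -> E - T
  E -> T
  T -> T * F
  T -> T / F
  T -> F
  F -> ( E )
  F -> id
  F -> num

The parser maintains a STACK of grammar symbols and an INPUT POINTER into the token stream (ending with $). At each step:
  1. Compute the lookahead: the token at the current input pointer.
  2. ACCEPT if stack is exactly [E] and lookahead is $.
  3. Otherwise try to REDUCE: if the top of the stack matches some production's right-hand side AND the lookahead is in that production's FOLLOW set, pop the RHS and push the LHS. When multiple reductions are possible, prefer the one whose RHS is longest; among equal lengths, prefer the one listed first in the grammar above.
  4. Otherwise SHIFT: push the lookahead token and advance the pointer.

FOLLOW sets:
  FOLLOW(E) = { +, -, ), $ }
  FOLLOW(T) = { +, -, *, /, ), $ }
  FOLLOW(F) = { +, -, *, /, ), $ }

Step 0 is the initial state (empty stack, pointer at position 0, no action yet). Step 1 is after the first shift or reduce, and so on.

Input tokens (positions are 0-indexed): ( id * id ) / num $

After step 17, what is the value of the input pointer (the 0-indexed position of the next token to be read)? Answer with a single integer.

Step 1: shift (. Stack=[(] ptr=1 lookahead=id remaining=[id * id ) / num $]
Step 2: shift id. Stack=[( id] ptr=2 lookahead=* remaining=[* id ) / num $]
Step 3: reduce F->id. Stack=[( F] ptr=2 lookahead=* remaining=[* id ) / num $]
Step 4: reduce T->F. Stack=[( T] ptr=2 lookahead=* remaining=[* id ) / num $]
Step 5: shift *. Stack=[( T *] ptr=3 lookahead=id remaining=[id ) / num $]
Step 6: shift id. Stack=[( T * id] ptr=4 lookahead=) remaining=[) / num $]
Step 7: reduce F->id. Stack=[( T * F] ptr=4 lookahead=) remaining=[) / num $]
Step 8: reduce T->T * F. Stack=[( T] ptr=4 lookahead=) remaining=[) / num $]
Step 9: reduce E->T. Stack=[( E] ptr=4 lookahead=) remaining=[) / num $]
Step 10: shift ). Stack=[( E )] ptr=5 lookahead=/ remaining=[/ num $]
Step 11: reduce F->( E ). Stack=[F] ptr=5 lookahead=/ remaining=[/ num $]
Step 12: reduce T->F. Stack=[T] ptr=5 lookahead=/ remaining=[/ num $]
Step 13: shift /. Stack=[T /] ptr=6 lookahead=num remaining=[num $]
Step 14: shift num. Stack=[T / num] ptr=7 lookahead=$ remaining=[$]
Step 15: reduce F->num. Stack=[T / F] ptr=7 lookahead=$ remaining=[$]
Step 16: reduce T->T / F. Stack=[T] ptr=7 lookahead=$ remaining=[$]
Step 17: reduce E->T. Stack=[E] ptr=7 lookahead=$ remaining=[$]

Answer: 7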